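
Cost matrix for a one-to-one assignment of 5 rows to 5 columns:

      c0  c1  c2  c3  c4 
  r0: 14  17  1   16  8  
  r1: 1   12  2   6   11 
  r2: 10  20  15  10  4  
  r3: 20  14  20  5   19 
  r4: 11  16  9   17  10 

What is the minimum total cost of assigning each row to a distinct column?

Minimum assignment cost: 27

optimal assignment: row0→col2 (cost 1), row1→col0 (cost 1), row2→col4 (cost 4), row3→col3 (cost 5), row4→col1 (cost 16)
total = 1 + 1 + 4 + 5 + 16 = 27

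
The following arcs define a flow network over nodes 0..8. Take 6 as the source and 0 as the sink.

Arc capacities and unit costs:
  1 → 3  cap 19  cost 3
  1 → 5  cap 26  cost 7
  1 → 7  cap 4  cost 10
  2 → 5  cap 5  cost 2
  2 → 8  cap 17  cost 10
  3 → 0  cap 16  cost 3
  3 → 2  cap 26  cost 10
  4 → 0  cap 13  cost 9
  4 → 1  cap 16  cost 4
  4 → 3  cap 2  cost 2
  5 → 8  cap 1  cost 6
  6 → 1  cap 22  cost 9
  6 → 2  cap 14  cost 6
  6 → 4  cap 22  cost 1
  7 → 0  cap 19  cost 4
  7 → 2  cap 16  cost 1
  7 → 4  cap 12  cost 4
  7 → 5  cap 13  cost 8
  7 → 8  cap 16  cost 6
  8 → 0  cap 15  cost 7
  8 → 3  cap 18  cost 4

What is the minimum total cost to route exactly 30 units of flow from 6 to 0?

shortest-cost path #1: 6→4→3→0 push 2 @ unit cost 6 (adds 12)
shortest-cost path #2: 6→4→0 push 13 @ unit cost 10 (adds 130)
shortest-cost path #3: 6→4→1→3→0 push 7 @ unit cost 11 (adds 77)
shortest-cost path #4: 6→1→3→0 push 7 @ unit cost 15 (adds 105)
shortest-cost path #5: 6→2→5→8→0 push 1 @ unit cost 21 (adds 21)
total cost = 345

Minimum cost for 30 units: 345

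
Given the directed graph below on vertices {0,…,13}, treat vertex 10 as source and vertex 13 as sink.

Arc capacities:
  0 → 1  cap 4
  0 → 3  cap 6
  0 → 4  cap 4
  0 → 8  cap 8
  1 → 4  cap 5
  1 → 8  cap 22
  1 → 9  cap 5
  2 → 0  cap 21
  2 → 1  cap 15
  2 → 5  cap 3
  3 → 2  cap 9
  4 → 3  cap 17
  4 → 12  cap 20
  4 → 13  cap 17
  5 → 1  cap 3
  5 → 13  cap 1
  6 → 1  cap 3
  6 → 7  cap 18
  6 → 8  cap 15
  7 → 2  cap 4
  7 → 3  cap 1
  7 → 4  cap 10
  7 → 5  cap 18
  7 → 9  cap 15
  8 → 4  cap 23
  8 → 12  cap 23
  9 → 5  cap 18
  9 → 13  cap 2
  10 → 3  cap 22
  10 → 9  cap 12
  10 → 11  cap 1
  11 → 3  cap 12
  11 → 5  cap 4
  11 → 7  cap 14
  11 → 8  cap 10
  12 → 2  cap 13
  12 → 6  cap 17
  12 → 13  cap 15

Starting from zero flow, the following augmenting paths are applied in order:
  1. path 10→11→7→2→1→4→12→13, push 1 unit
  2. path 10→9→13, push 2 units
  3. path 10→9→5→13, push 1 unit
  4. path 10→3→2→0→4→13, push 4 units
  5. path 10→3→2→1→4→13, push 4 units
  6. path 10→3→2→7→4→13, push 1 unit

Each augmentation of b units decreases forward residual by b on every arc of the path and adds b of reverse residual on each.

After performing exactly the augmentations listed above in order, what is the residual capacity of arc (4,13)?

after path 1 (10→11→7→2→1→4→12→13, push 1): res(4,13)=17
after path 2 (10→9→13, push 2): res(4,13)=17
after path 3 (10→9→5→13, push 1): res(4,13)=17
after path 4 (10→3→2→0→4→13, push 4): res(4,13)=13
after path 5 (10→3→2→1→4→13, push 4): res(4,13)=9
after path 6 (10→3→2→7→4→13, push 1): res(4,13)=8

Residual capacity of (4,13): 8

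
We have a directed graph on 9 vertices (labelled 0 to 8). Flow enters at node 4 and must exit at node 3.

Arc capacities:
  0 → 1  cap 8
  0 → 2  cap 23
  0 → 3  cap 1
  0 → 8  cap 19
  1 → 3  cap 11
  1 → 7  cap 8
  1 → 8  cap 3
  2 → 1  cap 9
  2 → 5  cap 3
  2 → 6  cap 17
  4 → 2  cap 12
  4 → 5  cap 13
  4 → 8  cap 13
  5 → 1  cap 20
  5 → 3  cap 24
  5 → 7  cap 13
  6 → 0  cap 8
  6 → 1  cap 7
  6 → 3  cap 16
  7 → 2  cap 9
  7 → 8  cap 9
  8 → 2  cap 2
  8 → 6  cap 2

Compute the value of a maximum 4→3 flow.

Maximum flow value: 29

augment #1: 4→5→3 bottleneck 13, total now 13
augment #2: 4→2→1→3 bottleneck 9, total now 22
augment #3: 4→2→5→3 bottleneck 3, total now 25
augment #4: 4→8→6→3 bottleneck 2, total now 27
augment #5: 4→8→2→6→3 bottleneck 2, total now 29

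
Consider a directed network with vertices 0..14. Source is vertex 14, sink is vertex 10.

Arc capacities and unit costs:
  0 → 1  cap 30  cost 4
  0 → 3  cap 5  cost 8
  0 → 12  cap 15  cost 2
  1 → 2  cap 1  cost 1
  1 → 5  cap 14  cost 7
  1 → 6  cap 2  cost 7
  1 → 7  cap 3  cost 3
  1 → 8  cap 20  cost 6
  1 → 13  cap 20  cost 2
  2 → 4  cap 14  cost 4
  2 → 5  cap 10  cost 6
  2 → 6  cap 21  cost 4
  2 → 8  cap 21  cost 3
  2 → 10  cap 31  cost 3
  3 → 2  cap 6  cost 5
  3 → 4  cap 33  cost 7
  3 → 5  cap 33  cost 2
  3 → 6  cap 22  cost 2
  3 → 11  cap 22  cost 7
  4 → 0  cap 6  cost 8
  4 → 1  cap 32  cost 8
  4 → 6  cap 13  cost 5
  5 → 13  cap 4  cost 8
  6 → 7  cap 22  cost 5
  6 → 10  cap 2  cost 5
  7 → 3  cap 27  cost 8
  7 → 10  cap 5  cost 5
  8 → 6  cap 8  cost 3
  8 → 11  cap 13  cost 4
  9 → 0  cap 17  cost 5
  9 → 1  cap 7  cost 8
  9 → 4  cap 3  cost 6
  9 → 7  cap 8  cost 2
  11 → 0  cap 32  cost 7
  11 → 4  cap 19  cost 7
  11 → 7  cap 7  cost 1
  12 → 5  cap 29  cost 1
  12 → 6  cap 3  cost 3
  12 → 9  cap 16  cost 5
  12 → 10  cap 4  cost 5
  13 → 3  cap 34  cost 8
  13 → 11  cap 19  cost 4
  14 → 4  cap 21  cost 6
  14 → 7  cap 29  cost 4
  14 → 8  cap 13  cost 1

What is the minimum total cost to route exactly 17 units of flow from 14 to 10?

Minimum cost for 17 units: 257

shortest-cost path #1: 14→7→10 push 5 @ unit cost 9 (adds 45)
shortest-cost path #2: 14→8→6→10 push 2 @ unit cost 9 (adds 18)
shortest-cost path #3: 14→4→1→2→10 push 1 @ unit cost 18 (adds 18)
shortest-cost path #4: 14→8→11→0→12→10 push 4 @ unit cost 19 (adds 76)
shortest-cost path #5: 14→7→3→2→10 push 5 @ unit cost 20 (adds 100)
total cost = 257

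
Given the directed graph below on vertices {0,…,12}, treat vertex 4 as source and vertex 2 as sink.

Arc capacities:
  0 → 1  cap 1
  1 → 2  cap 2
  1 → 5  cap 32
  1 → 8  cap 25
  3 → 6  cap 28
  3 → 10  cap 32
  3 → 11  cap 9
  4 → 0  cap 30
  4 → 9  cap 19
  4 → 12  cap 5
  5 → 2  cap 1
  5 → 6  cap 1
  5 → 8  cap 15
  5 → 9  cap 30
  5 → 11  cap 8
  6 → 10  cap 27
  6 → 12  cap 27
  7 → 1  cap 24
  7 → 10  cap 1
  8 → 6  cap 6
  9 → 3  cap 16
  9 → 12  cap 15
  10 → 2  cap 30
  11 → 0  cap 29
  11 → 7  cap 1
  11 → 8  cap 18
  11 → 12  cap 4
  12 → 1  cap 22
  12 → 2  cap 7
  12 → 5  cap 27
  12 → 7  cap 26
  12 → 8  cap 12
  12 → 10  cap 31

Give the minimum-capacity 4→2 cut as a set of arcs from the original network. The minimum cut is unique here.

augment #1: 4→12→2 push 5
augment #2: 4→0→1→2 push 1
augment #3: 4→9→12→2 push 2
augment #4: 4→9→3→10→2 push 16
augment #5: 4→9→12→1→2 push 1
max flow = 25; residual-reachable set from 4 gives S-side
cut edges (S→T): {(0,1), (4,9), (4,12)} total cap 25

Min-cut arcs: {(0,1), (4,9), (4,12)} (total capacity 25)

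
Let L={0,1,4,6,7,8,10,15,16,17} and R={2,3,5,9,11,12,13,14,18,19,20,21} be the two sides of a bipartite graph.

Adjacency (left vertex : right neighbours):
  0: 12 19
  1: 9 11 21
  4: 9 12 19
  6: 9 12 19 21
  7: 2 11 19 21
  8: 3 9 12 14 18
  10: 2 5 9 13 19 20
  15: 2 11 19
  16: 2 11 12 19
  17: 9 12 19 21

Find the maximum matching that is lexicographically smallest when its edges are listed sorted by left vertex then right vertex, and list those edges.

|M| = 8 (so the lex-smallest maximum matching has 8 edges)
process left vertices in ascending order; for each, take the smallest-labelled available neighbour that still permits 8 edges overall, or leave it unmatched if none does
lex-smallest matching: {0-12, 1-9, 4-19, 6-21, 7-2, 8-3, 10-5, 15-11}

Lex-smallest maximum matching: {(0,12), (1,9), (4,19), (6,21), (7,2), (8,3), (10,5), (15,11)}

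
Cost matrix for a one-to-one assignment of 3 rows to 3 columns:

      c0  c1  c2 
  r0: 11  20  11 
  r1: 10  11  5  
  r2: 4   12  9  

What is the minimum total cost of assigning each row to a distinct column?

optimal assignment: row0→col2 (cost 11), row1→col1 (cost 11), row2→col0 (cost 4)
total = 11 + 11 + 4 = 26

Minimum assignment cost: 26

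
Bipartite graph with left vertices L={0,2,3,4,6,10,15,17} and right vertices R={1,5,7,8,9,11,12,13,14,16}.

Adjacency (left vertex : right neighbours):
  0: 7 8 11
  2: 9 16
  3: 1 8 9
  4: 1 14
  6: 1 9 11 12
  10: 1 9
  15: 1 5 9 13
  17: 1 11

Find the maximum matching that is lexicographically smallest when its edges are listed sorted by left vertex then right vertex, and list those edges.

Lex-smallest maximum matching: {(0,7), (2,9), (3,8), (4,14), (6,12), (10,1), (15,5), (17,11)}

|M| = 8 (so the lex-smallest maximum matching has 8 edges)
process left vertices in ascending order; for each, take the smallest-labelled available neighbour that still permits 8 edges overall, or leave it unmatched if none does
lex-smallest matching: {0-7, 2-9, 3-8, 4-14, 6-12, 10-1, 15-5, 17-11}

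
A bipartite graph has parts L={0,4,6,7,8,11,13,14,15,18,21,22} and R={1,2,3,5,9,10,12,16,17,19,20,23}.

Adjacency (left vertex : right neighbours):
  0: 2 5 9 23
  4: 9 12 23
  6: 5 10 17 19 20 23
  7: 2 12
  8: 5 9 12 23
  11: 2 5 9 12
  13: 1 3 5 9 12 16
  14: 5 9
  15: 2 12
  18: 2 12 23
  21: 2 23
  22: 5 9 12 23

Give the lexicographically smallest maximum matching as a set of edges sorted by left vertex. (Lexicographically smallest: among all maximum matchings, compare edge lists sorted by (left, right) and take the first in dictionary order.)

Lex-smallest maximum matching: {(0,2), (4,9), (6,10), (7,12), (8,5), (13,1), (18,23)}

|M| = 7 (so the lex-smallest maximum matching has 7 edges)
process left vertices in ascending order; for each, take the smallest-labelled available neighbour that still permits 7 edges overall, or leave it unmatched if none does
lex-smallest matching: {0-2, 4-9, 6-10, 7-12, 8-5, 13-1, 18-23}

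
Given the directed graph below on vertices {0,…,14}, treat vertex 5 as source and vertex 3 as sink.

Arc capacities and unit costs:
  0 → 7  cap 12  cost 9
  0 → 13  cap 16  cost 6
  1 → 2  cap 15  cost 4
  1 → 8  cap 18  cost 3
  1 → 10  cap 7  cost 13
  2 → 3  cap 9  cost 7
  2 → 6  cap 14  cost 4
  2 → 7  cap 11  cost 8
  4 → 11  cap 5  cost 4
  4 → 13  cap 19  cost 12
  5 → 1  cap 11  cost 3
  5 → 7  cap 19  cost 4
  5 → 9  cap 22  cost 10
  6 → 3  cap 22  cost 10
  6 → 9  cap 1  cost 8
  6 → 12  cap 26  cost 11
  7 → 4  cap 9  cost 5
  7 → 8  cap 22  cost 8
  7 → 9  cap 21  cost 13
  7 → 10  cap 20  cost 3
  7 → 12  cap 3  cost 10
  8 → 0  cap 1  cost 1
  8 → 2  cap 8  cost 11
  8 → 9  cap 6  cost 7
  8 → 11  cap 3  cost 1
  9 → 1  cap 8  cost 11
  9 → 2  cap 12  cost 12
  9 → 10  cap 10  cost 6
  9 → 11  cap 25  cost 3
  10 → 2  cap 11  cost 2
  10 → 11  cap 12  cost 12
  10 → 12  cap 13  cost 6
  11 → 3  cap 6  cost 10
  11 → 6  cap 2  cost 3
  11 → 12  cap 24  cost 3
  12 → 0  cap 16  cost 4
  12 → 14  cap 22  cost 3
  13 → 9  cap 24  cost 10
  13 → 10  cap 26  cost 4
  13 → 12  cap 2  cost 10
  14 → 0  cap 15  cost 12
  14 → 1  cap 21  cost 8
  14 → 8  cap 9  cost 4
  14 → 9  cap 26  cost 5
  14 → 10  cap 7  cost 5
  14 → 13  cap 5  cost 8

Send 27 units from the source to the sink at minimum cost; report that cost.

shortest-cost path #1: 5→1→2→3 push 9 @ unit cost 14 (adds 126)
shortest-cost path #2: 5→1→8→11→3 push 2 @ unit cost 17 (adds 34)
shortest-cost path #3: 5→7→10→2→1→8→11→3 push 1 @ unit cost 19 (adds 19)
shortest-cost path #4: 5→9→11→3 push 3 @ unit cost 23 (adds 69)
shortest-cost path #5: 5→7→10→2→6→3 push 10 @ unit cost 23 (adds 230)
shortest-cost path #6: 5→9→11→6→3 push 2 @ unit cost 26 (adds 52)
total cost = 530

Minimum cost for 27 units: 530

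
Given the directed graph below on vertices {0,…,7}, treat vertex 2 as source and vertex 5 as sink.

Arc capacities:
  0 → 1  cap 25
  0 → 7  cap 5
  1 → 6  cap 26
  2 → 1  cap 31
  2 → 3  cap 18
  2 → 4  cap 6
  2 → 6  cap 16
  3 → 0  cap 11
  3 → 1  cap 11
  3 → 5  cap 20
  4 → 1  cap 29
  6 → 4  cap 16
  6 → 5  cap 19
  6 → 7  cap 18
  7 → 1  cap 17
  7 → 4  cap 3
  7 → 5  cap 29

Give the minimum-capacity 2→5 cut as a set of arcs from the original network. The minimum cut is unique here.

Min-cut arcs: {(2,3), (6,5), (6,7)} (total capacity 55)

augment #1: 2→3→5 push 18
augment #2: 2→6→5 push 16
augment #3: 2→1→6→5 push 3
augment #4: 2→1→6→7→5 push 18
max flow = 55; residual-reachable set from 2 gives S-side
cut edges (S→T): {(2,3), (6,5), (6,7)} total cap 55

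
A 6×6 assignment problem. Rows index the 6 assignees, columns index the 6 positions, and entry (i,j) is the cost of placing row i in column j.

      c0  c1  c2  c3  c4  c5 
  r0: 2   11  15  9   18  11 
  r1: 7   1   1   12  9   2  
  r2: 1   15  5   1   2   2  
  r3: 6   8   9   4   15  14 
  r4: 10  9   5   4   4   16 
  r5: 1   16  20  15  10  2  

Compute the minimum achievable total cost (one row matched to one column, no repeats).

Minimum assignment cost: 16

optimal assignment: row0→col0 (cost 2), row1→col1 (cost 1), row2→col4 (cost 2), row3→col3 (cost 4), row4→col2 (cost 5), row5→col5 (cost 2)
total = 2 + 1 + 2 + 4 + 5 + 2 = 16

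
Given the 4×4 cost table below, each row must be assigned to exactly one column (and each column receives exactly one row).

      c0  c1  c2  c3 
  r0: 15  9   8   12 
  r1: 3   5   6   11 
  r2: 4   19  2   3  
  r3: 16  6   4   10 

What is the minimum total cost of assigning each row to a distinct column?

Minimum assignment cost: 19

optimal assignment: row0→col1 (cost 9), row1→col0 (cost 3), row2→col3 (cost 3), row3→col2 (cost 4)
total = 9 + 3 + 3 + 4 = 19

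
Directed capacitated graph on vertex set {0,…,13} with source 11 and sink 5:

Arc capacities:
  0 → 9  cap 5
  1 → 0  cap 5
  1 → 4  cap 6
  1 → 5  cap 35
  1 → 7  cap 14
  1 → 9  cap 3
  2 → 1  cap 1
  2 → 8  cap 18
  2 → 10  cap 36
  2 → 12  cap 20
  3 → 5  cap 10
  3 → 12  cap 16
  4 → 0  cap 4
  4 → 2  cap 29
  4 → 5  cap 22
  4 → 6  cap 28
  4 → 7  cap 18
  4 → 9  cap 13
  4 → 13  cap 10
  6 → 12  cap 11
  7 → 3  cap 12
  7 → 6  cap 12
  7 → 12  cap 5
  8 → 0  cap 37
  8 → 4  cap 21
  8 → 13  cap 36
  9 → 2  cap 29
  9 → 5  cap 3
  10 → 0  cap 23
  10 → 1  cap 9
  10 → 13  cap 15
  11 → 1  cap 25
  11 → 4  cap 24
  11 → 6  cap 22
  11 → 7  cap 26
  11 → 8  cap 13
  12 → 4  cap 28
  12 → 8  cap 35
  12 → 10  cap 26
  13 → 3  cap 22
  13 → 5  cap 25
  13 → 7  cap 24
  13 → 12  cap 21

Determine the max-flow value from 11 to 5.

augment #1: 11→1→5 bottleneck 25, total now 25
augment #2: 11→4→5 bottleneck 22, total now 47
augment #3: 11→4→9→5 bottleneck 2, total now 49
augment #4: 11→7→3→5 bottleneck 10, total now 59
augment #5: 11→8→13→5 bottleneck 13, total now 72
augment #6: 11→6→12→4→9→5 bottleneck 1, total now 73
augment #7: 11→6→12→4→13→5 bottleneck 10, total now 83
augment #8: 11→7→12→8→13→5 bottleneck 2, total now 85
augment #9: 11→7→12→10→1→5 bottleneck 3, total now 88
augment #10: 11→7→3→12→10→1→5 bottleneck 2, total now 90

Maximum flow value: 90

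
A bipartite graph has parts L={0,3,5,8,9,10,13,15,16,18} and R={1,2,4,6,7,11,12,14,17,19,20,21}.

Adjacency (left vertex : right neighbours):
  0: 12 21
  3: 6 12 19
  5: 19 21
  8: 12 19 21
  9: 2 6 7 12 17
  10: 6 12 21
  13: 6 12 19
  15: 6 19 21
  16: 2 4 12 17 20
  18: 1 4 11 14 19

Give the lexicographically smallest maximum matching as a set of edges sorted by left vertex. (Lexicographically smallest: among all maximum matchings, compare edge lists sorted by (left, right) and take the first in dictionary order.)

|M| = 7 (so the lex-smallest maximum matching has 7 edges)
process left vertices in ascending order; for each, take the smallest-labelled available neighbour that still permits 7 edges overall, or leave it unmatched if none does
lex-smallest matching: {0-12, 3-6, 5-19, 8-21, 9-2, 16-4, 18-1}

Lex-smallest maximum matching: {(0,12), (3,6), (5,19), (8,21), (9,2), (16,4), (18,1)}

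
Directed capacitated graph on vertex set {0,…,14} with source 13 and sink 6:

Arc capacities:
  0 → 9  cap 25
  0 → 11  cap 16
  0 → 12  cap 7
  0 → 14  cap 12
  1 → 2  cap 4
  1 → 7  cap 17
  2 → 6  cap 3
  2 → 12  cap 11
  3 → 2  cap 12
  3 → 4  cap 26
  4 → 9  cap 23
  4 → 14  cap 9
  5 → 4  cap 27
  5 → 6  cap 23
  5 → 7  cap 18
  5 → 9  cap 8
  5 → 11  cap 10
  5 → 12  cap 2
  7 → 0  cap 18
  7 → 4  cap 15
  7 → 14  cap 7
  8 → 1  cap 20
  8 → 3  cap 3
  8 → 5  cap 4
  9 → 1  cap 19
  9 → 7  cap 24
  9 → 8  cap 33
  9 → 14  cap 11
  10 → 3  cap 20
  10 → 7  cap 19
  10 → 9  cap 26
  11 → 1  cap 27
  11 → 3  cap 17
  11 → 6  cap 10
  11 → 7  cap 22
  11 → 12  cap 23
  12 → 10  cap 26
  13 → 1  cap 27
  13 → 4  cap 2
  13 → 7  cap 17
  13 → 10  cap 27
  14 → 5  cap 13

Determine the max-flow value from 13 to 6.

Maximum flow value: 30

augment #1: 13→1→2→6 bottleneck 3, total now 3
augment #2: 13→4→14→5→6 bottleneck 2, total now 5
augment #3: 13→7→0→11→6 bottleneck 10, total now 15
augment #4: 13→7→14→5→6 bottleneck 7, total now 22
augment #5: 13→10→9→8→5→6 bottleneck 4, total now 26
augment #6: 13→10→9→14→5→6 bottleneck 4, total now 30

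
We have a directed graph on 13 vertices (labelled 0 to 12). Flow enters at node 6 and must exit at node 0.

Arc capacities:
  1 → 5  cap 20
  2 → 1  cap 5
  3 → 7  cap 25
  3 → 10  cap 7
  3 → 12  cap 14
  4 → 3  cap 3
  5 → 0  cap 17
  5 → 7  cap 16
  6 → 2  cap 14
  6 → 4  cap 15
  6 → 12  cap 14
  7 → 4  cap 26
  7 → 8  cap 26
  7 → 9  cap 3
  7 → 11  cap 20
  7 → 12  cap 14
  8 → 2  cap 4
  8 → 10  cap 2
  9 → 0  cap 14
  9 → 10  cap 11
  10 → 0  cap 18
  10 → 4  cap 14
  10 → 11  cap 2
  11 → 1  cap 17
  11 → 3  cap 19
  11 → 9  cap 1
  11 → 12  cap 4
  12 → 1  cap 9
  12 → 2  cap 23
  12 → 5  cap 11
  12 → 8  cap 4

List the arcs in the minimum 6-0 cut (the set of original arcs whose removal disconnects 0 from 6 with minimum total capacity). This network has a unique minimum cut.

augment #1: 6→12→5→0 push 11
augment #2: 6→2→1→5→0 push 5
augment #3: 6→4→3→10→0 push 3
augment #4: 6→12→1→5→0 push 1
augment #5: 6→12→8→10→0 push 2
max flow = 22; residual-reachable set from 6 gives S-side
cut edges (S→T): {(2,1), (4,3), (6,12)} total cap 22

Min-cut arcs: {(2,1), (4,3), (6,12)} (total capacity 22)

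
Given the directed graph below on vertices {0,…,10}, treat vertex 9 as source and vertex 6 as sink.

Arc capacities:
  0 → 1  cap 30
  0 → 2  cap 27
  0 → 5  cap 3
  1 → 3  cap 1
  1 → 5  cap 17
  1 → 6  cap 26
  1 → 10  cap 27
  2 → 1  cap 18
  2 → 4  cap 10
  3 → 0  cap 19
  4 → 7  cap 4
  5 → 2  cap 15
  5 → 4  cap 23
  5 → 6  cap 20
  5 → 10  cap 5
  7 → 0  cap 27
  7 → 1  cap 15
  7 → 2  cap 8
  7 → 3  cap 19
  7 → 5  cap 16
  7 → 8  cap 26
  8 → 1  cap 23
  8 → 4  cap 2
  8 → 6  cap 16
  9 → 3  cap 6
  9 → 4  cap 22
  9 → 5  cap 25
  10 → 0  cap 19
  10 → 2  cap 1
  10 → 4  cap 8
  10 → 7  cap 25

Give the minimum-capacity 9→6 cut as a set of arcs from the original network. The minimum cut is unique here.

augment #1: 9→5→6 push 20
augment #2: 9→3→0→1→6 push 6
augment #3: 9→4→7→1→6 push 4
augment #4: 9→5→2→1→6 push 5
max flow = 35; residual-reachable set from 9 gives S-side
cut edges (S→T): {(4,7), (9,3), (9,5)} total cap 35

Min-cut arcs: {(4,7), (9,3), (9,5)} (total capacity 35)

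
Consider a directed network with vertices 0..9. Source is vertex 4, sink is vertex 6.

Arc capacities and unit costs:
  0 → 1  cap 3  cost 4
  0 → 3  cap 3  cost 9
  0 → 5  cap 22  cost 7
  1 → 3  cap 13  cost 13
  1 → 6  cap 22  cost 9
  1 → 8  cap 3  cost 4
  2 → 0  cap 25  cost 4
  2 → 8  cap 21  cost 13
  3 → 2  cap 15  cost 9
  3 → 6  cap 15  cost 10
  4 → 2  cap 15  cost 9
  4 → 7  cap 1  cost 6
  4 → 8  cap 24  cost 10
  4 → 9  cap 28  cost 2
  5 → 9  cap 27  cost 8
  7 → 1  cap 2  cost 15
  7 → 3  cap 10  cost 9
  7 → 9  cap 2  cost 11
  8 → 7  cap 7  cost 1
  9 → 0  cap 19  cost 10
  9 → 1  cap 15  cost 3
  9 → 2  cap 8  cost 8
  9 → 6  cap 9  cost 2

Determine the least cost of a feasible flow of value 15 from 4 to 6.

shortest-cost path #1: 4→9→6 push 9 @ unit cost 4 (adds 36)
shortest-cost path #2: 4→9→1→6 push 6 @ unit cost 14 (adds 84)
total cost = 120

Minimum cost for 15 units: 120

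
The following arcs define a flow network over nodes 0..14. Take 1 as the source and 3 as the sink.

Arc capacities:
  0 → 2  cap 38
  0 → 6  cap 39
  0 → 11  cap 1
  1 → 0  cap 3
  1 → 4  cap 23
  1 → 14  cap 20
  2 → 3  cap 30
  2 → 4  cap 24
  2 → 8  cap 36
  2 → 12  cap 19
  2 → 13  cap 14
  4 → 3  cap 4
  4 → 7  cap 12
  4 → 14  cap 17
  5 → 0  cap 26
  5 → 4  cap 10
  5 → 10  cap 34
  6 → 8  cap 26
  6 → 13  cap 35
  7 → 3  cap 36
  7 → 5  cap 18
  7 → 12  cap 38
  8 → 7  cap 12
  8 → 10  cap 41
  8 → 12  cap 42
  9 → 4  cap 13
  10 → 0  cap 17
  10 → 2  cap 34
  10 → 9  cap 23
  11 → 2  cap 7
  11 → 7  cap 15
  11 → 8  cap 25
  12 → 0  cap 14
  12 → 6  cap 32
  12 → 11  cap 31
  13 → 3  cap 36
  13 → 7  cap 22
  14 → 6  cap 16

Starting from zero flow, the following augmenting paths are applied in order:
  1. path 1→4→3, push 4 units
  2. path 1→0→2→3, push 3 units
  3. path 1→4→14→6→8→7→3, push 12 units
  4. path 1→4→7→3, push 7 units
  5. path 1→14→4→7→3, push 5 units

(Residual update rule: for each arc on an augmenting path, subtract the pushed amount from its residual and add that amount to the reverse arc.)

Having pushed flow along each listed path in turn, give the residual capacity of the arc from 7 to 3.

Residual capacity of (7,3): 12

after path 1 (1→4→3, push 4): res(7,3)=36
after path 2 (1→0→2→3, push 3): res(7,3)=36
after path 3 (1→4→14→6→8→7→3, push 12): res(7,3)=24
after path 4 (1→4→7→3, push 7): res(7,3)=17
after path 5 (1→14→4→7→3, push 5): res(7,3)=12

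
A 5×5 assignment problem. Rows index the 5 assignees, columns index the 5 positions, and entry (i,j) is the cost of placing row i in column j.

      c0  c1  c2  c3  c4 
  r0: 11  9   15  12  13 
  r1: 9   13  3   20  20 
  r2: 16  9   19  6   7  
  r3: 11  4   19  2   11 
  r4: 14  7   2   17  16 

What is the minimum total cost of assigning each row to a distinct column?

optimal assignment: row0→col1 (cost 9), row1→col0 (cost 9), row2→col4 (cost 7), row3→col3 (cost 2), row4→col2 (cost 2)
total = 9 + 9 + 7 + 2 + 2 = 29

Minimum assignment cost: 29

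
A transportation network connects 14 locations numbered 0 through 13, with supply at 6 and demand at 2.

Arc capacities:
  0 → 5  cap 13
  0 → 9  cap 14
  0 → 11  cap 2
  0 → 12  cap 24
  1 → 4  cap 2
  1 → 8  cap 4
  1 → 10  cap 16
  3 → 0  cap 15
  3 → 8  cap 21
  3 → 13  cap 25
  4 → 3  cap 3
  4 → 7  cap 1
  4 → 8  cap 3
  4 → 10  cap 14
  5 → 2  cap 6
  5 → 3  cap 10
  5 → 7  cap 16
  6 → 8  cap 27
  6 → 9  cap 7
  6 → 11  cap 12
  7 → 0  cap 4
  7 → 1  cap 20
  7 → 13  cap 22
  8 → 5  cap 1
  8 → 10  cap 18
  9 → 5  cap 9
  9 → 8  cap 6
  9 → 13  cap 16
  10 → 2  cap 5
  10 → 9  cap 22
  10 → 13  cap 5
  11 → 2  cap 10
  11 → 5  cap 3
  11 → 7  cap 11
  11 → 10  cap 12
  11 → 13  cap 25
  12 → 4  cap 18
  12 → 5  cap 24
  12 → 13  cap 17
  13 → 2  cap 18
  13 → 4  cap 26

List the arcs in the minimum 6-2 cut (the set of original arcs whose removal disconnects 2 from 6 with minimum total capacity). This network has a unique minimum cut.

augment #1: 6→11→2 push 10
augment #2: 6→8→5→2 push 1
augment #3: 6→8→10→2 push 5
augment #4: 6→9→5→2 push 5
augment #5: 6→9→13→2 push 2
augment #6: 6→11→13→2 push 2
augment #7: 6→8→10→13→2 push 5
augment #8: 6→8→10→9→13→2 push 8
max flow = 38; residual-reachable set from 6 gives S-side
cut edges (S→T): {(6,9), (6,11), (8,5), (8,10)} total cap 38

Min-cut arcs: {(6,9), (6,11), (8,5), (8,10)} (total capacity 38)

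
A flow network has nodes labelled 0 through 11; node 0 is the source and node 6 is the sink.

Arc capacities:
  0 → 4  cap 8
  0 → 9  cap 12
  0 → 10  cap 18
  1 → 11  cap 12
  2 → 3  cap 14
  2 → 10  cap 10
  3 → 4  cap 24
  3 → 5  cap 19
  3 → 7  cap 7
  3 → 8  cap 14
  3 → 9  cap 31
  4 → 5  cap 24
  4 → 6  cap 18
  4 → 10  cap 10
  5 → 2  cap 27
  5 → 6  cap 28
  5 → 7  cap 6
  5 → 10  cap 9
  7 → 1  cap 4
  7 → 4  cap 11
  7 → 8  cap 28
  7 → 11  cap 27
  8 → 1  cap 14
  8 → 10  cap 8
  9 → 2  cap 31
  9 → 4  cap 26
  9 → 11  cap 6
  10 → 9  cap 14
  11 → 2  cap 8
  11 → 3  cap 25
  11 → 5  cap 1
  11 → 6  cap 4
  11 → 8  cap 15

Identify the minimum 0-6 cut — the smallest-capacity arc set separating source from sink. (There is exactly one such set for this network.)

Min-cut arcs: {(0,4), (0,9), (10,9)} (total capacity 34)

augment #1: 0→4→6 push 8
augment #2: 0→9→4→6 push 10
augment #3: 0→9→11→6 push 2
augment #4: 0→10→9→11→6 push 2
augment #5: 0→10→9→4→5→6 push 12
max flow = 34; residual-reachable set from 0 gives S-side
cut edges (S→T): {(0,4), (0,9), (10,9)} total cap 34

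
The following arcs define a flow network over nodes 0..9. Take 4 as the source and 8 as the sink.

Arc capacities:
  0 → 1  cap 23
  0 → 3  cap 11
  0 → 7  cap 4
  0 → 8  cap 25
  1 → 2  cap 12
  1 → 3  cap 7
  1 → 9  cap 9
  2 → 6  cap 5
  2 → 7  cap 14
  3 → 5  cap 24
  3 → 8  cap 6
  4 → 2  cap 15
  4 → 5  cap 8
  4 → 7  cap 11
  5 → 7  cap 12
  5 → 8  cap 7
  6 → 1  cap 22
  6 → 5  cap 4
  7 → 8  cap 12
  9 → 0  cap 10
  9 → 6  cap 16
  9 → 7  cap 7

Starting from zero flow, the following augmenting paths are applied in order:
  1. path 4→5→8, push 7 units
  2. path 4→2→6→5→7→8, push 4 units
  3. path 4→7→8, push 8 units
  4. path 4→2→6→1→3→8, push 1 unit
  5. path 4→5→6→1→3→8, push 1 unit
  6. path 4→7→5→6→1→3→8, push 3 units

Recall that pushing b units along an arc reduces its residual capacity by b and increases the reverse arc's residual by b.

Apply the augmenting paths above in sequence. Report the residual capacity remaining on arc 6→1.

after path 1 (4→5→8, push 7): res(6,1)=22
after path 2 (4→2→6→5→7→8, push 4): res(6,1)=22
after path 3 (4→7→8, push 8): res(6,1)=22
after path 4 (4→2→6→1→3→8, push 1): res(6,1)=21
after path 5 (4→5→6→1→3→8, push 1): res(6,1)=20
after path 6 (4→7→5→6→1→3→8, push 3): res(6,1)=17

Residual capacity of (6,1): 17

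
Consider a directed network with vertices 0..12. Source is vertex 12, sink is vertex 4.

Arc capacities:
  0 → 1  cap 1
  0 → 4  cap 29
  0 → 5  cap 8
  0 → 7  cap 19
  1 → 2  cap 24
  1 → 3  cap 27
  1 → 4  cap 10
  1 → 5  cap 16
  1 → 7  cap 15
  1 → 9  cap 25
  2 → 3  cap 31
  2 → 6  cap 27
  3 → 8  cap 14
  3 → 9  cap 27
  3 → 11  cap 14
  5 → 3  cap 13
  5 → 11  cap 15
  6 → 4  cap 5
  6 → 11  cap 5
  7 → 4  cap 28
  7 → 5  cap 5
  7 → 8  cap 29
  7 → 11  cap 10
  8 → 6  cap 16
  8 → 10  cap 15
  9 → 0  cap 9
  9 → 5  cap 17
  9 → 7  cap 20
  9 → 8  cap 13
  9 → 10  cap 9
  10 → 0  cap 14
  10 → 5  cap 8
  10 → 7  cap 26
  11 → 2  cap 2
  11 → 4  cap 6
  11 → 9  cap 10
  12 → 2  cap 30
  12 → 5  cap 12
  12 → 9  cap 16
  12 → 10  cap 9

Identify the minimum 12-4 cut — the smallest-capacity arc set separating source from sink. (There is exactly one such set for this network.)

augment #1: 12→2→6→4 push 5
augment #2: 12→5→11→4 push 6
augment #3: 12→9→0→4 push 9
augment #4: 12→9→7→4 push 7
augment #5: 12→10→0→4 push 9
augment #6: 12→2→3→9→7→4 push 13
augment #7: 12→2→3→8→10→0→4 push 5
augment #8: 12→2→3→8→10→7→4 push 7
augment #9: 12→5→3→8→10→7→4 push 1
max flow = 62; residual-reachable set from 12 gives S-side
cut edges (S→T): {(6,4), (7,4), (9,0), (10,0), (11,4)} total cap 62

Min-cut arcs: {(6,4), (7,4), (9,0), (10,0), (11,4)} (total capacity 62)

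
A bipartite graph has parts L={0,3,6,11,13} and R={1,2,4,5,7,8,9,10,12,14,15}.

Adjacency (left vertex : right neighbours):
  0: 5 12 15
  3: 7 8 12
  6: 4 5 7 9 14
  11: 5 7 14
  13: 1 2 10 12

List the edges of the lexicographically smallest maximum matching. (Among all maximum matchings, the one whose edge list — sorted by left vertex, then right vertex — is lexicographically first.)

Lex-smallest maximum matching: {(0,5), (3,7), (6,4), (11,14), (13,1)}

|M| = 5 (so the lex-smallest maximum matching has 5 edges)
process left vertices in ascending order; for each, take the smallest-labelled available neighbour that still permits 5 edges overall, or leave it unmatched if none does
lex-smallest matching: {0-5, 3-7, 6-4, 11-14, 13-1}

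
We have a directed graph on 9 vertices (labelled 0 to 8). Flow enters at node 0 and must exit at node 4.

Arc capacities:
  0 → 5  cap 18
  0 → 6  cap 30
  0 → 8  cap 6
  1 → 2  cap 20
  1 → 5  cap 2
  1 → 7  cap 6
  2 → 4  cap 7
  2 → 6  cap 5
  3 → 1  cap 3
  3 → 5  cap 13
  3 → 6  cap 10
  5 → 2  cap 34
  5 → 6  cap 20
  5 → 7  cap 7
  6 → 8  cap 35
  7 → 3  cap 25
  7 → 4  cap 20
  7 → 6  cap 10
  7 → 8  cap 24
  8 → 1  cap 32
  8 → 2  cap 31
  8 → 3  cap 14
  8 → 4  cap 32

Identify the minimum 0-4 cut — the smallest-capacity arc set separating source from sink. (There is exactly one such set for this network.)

augment #1: 0→8→4 push 6
augment #2: 0→5→2→4 push 7
augment #3: 0→5→7→4 push 7
augment #4: 0→6→8→4 push 26
augment #5: 0→6→8→1→7→4 push 4
augment #6: 0→5→6→8→1→7→4 push 2
max flow = 52; residual-reachable set from 0 gives S-side
cut edges (S→T): {(1,7), (2,4), (5,7), (8,4)} total cap 52

Min-cut arcs: {(1,7), (2,4), (5,7), (8,4)} (total capacity 52)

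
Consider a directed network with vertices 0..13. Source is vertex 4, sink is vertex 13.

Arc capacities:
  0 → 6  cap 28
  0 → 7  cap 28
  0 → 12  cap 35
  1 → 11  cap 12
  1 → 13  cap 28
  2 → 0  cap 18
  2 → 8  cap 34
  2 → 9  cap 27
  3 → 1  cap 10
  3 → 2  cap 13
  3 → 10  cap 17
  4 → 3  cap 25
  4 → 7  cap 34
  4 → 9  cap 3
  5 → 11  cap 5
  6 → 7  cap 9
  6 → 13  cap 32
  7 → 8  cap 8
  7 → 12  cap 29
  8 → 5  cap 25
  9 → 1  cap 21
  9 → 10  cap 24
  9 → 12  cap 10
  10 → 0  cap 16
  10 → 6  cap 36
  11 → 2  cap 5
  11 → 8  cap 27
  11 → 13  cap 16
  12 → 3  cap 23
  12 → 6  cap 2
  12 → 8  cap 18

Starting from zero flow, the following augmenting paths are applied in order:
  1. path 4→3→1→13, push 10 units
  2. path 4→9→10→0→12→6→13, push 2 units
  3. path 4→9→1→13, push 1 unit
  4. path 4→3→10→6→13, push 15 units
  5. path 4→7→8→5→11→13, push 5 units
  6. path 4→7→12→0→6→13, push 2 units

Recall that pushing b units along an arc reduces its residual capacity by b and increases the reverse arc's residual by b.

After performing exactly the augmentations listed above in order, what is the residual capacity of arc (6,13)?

Residual capacity of (6,13): 13

after path 1 (4→3→1→13, push 10): res(6,13)=32
after path 2 (4→9→10→0→12→6→13, push 2): res(6,13)=30
after path 3 (4→9→1→13, push 1): res(6,13)=30
after path 4 (4→3→10→6→13, push 15): res(6,13)=15
after path 5 (4→7→8→5→11→13, push 5): res(6,13)=15
after path 6 (4→7→12→0→6→13, push 2): res(6,13)=13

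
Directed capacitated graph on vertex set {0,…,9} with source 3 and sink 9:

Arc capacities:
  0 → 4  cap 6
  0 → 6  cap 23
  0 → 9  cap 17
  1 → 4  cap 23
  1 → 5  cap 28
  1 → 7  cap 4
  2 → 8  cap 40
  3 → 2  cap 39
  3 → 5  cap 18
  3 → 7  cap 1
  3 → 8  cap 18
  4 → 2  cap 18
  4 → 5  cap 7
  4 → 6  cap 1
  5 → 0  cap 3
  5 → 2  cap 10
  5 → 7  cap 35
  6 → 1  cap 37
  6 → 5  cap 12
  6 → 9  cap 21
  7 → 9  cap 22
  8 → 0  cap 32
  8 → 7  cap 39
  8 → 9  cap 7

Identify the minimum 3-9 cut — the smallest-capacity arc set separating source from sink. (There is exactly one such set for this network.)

augment #1: 3→7→9 push 1
augment #2: 3→8→9 push 7
augment #3: 3→5→0→9 push 3
augment #4: 3→5→7→9 push 15
augment #5: 3→8→0→9 push 11
augment #6: 3→2→8→0→9 push 3
augment #7: 3→2→8→7→9 push 6
augment #8: 3→2→8→0→6→9 push 18
max flow = 64; residual-reachable set from 3 gives S-side
cut edges (S→T): {(5,0), (7,9), (8,0), (8,9)} total cap 64

Min-cut arcs: {(5,0), (7,9), (8,0), (8,9)} (total capacity 64)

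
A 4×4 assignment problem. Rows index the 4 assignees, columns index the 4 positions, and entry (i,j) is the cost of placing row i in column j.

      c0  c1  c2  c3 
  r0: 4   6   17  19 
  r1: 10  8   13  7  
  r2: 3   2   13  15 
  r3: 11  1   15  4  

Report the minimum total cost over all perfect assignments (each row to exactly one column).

Minimum assignment cost: 23

optimal assignment: row0→col0 (cost 4), row1→col2 (cost 13), row2→col1 (cost 2), row3→col3 (cost 4)
total = 4 + 13 + 2 + 4 = 23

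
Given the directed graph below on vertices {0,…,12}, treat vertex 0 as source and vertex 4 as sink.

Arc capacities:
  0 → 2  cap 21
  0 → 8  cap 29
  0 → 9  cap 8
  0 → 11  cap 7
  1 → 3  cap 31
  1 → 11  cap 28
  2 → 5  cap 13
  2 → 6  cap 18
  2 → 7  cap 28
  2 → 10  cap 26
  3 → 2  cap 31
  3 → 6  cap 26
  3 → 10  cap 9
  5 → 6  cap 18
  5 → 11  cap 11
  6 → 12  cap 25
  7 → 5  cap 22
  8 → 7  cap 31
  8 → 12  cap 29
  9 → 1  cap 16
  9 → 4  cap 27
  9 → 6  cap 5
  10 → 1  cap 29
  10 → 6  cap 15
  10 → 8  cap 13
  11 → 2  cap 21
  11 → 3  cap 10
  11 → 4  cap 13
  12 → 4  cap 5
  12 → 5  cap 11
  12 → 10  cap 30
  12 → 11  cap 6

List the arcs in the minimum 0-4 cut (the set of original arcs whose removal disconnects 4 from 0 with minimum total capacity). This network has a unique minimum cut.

augment #1: 0→9→4 push 8
augment #2: 0→11→4 push 7
augment #3: 0→8→12→4 push 5
augment #4: 0→2→5→11→4 push 6
max flow = 26; residual-reachable set from 0 gives S-side
cut edges (S→T): {(0,9), (11,4), (12,4)} total cap 26

Min-cut arcs: {(0,9), (11,4), (12,4)} (total capacity 26)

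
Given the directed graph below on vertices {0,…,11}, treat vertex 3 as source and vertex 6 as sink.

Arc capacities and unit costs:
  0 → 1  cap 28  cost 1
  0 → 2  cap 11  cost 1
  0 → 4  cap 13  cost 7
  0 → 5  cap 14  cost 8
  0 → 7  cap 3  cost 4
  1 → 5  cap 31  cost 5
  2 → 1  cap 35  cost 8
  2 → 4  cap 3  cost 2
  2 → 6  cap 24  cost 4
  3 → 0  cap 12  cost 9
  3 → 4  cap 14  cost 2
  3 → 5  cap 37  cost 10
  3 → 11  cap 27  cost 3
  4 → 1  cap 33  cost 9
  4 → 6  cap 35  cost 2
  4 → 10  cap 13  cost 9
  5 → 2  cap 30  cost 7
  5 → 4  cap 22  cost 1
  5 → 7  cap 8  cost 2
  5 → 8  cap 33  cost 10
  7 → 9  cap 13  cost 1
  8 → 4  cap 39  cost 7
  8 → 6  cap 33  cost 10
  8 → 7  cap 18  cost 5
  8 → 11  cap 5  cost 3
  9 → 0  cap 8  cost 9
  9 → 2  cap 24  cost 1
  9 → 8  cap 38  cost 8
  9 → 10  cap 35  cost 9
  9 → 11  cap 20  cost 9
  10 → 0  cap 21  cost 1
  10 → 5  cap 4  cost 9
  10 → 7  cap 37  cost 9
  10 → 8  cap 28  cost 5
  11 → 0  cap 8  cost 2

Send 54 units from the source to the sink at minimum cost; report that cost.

Minimum cost for 54 units: 595

shortest-cost path #1: 3→4→6 push 14 @ unit cost 4 (adds 56)
shortest-cost path #2: 3→11→0→2→6 push 8 @ unit cost 10 (adds 80)
shortest-cost path #3: 3→5→4→6 push 21 @ unit cost 13 (adds 273)
shortest-cost path #4: 3→0→2→6 push 3 @ unit cost 14 (adds 42)
shortest-cost path #5: 3→5→7→9→2→6 push 8 @ unit cost 18 (adds 144)
total cost = 595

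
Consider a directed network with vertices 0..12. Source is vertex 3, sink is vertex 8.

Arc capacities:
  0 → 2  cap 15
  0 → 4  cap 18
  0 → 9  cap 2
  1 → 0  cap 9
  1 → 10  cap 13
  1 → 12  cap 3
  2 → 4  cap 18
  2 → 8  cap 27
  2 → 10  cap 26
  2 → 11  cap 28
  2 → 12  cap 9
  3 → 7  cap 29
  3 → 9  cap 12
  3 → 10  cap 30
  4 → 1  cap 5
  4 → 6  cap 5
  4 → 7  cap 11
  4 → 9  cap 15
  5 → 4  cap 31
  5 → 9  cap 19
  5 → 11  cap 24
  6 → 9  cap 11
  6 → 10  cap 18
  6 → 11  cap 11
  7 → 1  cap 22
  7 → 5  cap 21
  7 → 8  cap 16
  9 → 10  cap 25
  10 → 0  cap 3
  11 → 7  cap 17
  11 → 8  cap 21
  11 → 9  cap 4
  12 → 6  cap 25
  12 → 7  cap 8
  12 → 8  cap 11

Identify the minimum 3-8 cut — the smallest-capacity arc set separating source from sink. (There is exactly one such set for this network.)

Min-cut arcs: {(3,7), (10,0)} (total capacity 32)

augment #1: 3→7→8 push 16
augment #2: 3→7→1→12→8 push 3
augment #3: 3→7→5→11→8 push 10
augment #4: 3→10→0→2→8 push 3
max flow = 32; residual-reachable set from 3 gives S-side
cut edges (S→T): {(3,7), (10,0)} total cap 32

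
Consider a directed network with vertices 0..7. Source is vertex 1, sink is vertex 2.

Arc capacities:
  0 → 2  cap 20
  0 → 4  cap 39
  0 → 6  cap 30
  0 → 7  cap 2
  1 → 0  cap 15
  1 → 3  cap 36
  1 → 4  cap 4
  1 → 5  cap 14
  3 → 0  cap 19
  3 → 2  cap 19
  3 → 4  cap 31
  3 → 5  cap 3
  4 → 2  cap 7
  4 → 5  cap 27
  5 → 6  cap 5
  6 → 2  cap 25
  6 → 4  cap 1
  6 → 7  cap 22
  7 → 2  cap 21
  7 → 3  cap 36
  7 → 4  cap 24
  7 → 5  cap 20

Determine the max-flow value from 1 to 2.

Maximum flow value: 60

augment #1: 1→0→2 bottleneck 15, total now 15
augment #2: 1→3→2 bottleneck 19, total now 34
augment #3: 1→4→2 bottleneck 4, total now 38
augment #4: 1→3→0→2 bottleneck 5, total now 43
augment #5: 1→3→4→2 bottleneck 3, total now 46
augment #6: 1→5→6→2 bottleneck 5, total now 51
augment #7: 1→3→0→6→2 bottleneck 9, total now 60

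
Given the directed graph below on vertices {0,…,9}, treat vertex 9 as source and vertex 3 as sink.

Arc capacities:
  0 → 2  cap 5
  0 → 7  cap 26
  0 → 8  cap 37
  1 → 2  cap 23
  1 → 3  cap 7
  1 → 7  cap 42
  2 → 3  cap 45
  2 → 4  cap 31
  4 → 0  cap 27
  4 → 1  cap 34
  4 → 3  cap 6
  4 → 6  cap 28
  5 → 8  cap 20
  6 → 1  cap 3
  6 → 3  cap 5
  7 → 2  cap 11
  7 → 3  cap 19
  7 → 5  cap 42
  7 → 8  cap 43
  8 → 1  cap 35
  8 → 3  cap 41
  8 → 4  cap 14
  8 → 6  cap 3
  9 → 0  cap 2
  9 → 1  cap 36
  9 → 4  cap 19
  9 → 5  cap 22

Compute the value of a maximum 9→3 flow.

Maximum flow value: 77

augment #1: 9→1→3 bottleneck 7, total now 7
augment #2: 9→4→3 bottleneck 6, total now 13
augment #3: 9→0→2→3 bottleneck 2, total now 15
augment #4: 9→1→2→3 bottleneck 23, total now 38
augment #5: 9→1→7→3 bottleneck 6, total now 44
augment #6: 9→4→6→3 bottleneck 5, total now 49
augment #7: 9→5→8→3 bottleneck 20, total now 69
augment #8: 9→4→0→2→3 bottleneck 3, total now 72
augment #9: 9→4→0→7→3 bottleneck 5, total now 77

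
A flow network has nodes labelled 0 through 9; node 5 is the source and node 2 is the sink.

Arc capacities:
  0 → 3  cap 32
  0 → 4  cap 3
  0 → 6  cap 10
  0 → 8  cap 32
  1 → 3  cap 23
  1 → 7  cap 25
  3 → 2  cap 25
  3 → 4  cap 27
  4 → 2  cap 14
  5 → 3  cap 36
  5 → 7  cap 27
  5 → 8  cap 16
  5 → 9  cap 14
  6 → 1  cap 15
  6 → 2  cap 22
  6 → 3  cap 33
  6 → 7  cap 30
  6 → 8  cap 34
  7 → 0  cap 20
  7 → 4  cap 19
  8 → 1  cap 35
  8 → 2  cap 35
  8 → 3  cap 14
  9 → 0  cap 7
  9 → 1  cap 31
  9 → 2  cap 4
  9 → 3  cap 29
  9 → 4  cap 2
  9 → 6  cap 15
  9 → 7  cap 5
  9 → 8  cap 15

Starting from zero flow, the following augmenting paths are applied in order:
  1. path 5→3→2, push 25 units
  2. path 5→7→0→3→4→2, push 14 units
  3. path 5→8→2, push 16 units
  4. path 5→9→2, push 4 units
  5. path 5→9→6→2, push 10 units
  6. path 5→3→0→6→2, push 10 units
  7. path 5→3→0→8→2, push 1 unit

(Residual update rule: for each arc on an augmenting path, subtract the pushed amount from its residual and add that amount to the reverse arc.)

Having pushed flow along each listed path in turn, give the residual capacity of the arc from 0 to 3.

after path 1 (5→3→2, push 25): res(0,3)=32
after path 2 (5→7→0→3→4→2, push 14): res(0,3)=18
after path 3 (5→8→2, push 16): res(0,3)=18
after path 4 (5→9→2, push 4): res(0,3)=18
after path 5 (5→9→6→2, push 10): res(0,3)=18
after path 6 (5→3→0→6→2, push 10): res(0,3)=28
after path 7 (5→3→0→8→2, push 1): res(0,3)=29

Residual capacity of (0,3): 29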